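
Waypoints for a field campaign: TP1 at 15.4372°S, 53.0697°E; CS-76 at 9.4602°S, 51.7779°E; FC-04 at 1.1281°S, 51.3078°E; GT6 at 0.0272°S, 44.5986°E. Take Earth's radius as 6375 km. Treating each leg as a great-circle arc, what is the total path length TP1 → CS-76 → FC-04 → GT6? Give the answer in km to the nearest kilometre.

2365 km

TP1→CS-76: c = 0.106614 rad, d = 679.66 km
CS-76→FC-04: c = 0.145651 rad, d = 928.53 km
FC-04→GT6: c = 0.118656 rad, d = 756.43 km
Total = 679.66 + 928.53 + 756.43 = 2364.62 km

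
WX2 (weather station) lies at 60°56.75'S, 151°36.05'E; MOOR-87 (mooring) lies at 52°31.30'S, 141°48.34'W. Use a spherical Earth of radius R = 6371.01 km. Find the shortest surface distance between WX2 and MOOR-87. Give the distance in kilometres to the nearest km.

3980 km

WX2: φ = -60.94583°, λ = +151.60083°
MOOR-87: φ = -52.52167°, λ = -141.80567°
Δφ = 8.4242°,  Δλ = 66.5935°
a = sin²(Δφ/2) + cos φ₁ cos φ₂ sin²(Δλ/2) = 0.094448
c = 2·arcsin(√a) = 0.624759 rad = 35.7961°
d = R·c = 6371.01 × 0.624759 = 3980.3 km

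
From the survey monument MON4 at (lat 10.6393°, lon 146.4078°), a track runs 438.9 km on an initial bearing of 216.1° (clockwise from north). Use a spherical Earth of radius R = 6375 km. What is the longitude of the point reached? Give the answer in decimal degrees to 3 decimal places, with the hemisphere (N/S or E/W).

144.065°E

δ = d/R = 438.9/6375 = 0.068847 rad
φ₂ = arcsin(sin φ₁ cos δ + cos φ₁ sin δ cos θ)
   = arcsin(0.18463·0.99763 + 0.98281·0.06879·-0.80799) = 7.44416°
λ₂ = λ₁ + atan2(sin θ sin δ cos φ₁, cos δ − sin φ₁ sin φ₂) = 144.06507°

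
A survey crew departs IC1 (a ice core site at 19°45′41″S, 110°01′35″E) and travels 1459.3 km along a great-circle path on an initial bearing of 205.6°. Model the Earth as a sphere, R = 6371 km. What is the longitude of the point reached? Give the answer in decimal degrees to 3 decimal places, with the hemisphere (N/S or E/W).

IC1: φ = -19.76139°, λ = +110.02639°
δ = d/R = 1459.3/6371 = 0.229054 rad
φ₂ = arcsin(sin φ₁ cos δ + cos φ₁ sin δ cos θ)
   = arcsin(-0.33810·0.97388 + 0.94111·0.22706·-0.90183) = -31.46520°
λ₂ = λ₁ + atan2(sin θ sin δ cos φ₁, cos δ − sin φ₁ sin φ₂) = 103.42158°

103.422°E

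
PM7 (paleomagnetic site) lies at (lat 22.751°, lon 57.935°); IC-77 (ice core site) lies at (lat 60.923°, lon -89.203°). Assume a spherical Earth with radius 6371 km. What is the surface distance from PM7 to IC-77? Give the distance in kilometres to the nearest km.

10253 km

Δφ = 38.1720°,  Δλ = -147.1380°
a = sin²(Δφ/2) + cos φ₁ cos φ₂ sin²(Δλ/2) = 0.519234
c = 2·arcsin(√a) = 1.609275 rad = 92.2046°
d = R·c = 6371 × 1.609275 = 10252.7 km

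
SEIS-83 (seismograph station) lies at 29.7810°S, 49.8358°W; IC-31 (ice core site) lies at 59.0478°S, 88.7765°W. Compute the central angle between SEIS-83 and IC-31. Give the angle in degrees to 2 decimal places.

39.36°

Δφ = -29.2668°,  Δλ = -38.9407°
a = sin²(Δφ/2) + cos φ₁ cos φ₂ sin²(Δλ/2) = 0.113419
c = 2·arcsin(√a) = 0.686984 rad = 39.3613°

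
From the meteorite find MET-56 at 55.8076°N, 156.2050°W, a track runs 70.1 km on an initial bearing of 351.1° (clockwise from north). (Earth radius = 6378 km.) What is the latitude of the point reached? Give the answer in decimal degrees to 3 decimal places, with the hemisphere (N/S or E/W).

56.430°N

δ = d/R = 70.1/6378 = 0.010991 rad
φ₂ = arcsin(sin φ₁ cos δ + cos φ₁ sin δ cos θ)
   = arcsin(0.82716·0.99994 + 0.56197·0.01099·0.98796) = 56.42963°
λ₂ = λ₁ + atan2(sin θ sin δ cos φ₁, cos δ − sin φ₁ sin φ₂) = -156.38119°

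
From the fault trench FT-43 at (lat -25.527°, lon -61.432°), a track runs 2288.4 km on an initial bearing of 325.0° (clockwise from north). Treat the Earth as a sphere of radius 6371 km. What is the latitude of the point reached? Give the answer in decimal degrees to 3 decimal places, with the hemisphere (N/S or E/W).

δ = d/R = 2288.4/6371 = 0.359190 rad
φ₂ = arcsin(sin φ₁ cos δ + cos φ₁ sin δ cos θ)
   = arcsin(-0.43094·0.93618 + 0.90238·0.35152·0.81915) = -8.25611°
λ₂ = λ₁ + atan2(sin θ sin δ cos φ₁, cos δ − sin φ₁ sin φ₂) = -73.18733°

8.256°S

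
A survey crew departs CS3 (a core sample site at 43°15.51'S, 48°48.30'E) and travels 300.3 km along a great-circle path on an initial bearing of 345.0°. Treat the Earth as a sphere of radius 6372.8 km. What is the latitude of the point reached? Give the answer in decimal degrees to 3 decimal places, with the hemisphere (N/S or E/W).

CS3: φ = -43.25850°, λ = +48.80500°
δ = d/R = 300.3/6372.8 = 0.047122 rad
φ₂ = arcsin(sin φ₁ cos δ + cos φ₁ sin δ cos θ)
   = arcsin(-0.68529·0.99889 + 0.72827·0.04710·0.96593) = -40.64681°
λ₂ = λ₁ + atan2(sin θ sin δ cos φ₁, cos δ − sin φ₁ sin φ₂) = 47.88432°

40.647°S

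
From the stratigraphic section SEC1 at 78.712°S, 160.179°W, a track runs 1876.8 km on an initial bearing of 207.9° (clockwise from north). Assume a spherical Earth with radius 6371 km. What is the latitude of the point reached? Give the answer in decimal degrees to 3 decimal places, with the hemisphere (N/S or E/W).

81.355°S

δ = d/R = 1876.8/6371 = 0.294585 rad
φ₂ = arcsin(sin φ₁ cos δ + cos φ₁ sin δ cos θ)
   = arcsin(-0.98066·0.95692 + 0.19574·0.29034·-0.88377) = -81.35468°
λ₂ = λ₁ + atan2(sin θ sin δ cos φ₁, cos δ − sin φ₁ sin φ₂) = 84.48597°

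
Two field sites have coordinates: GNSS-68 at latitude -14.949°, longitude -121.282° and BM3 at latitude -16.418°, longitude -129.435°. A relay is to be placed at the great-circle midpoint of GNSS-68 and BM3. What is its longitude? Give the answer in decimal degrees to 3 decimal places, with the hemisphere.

125.344°W

Bx = cos φ₂ cos Δλ = 0.949530,  By = cos φ₂ sin Δλ = -0.136034
φₘ = atan2(sin φ₁ + sin φ₂, √((cos φ₁ + Bx)² + By²)) = -15.72131°
λₘ = λ₁ + atan2(By, cos φ₁ + Bx) = -125.34380°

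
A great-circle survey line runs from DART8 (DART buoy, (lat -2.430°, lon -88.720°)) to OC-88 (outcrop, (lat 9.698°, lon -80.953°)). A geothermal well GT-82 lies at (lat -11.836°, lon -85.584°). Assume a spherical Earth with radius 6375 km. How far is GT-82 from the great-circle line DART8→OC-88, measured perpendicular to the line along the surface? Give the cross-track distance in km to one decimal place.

δ₁₃ = central angle DART8→GT-82 = 0.172896 rad  (haversine)
θ₁₃ = bearing DART8→GT-82 = 161.866°,  θ₁₂ = bearing DART8→OC-88 = 32.424°
dₓₜ = R·arcsin(sin δ₁₃ · sin(θ₁₃ − θ₁₂)) = 6375·arcsin(0.17204·sin(129.442°)) = 849.480 km
|dₓₜ| = 849.480 km

849.5 km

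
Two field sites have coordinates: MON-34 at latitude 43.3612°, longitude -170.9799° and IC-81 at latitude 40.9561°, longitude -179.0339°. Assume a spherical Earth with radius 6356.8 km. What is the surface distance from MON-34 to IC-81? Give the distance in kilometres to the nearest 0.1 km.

Δφ = -2.4051°,  Δλ = -8.0540°
a = sin²(Δφ/2) + cos φ₁ cos φ₂ sin²(Δλ/2) = 0.003148
c = 2·arcsin(√a) = 0.112279 rad = 6.4331°
d = R·c = 6356.8 × 0.112279 = 713.7 km

713.7 km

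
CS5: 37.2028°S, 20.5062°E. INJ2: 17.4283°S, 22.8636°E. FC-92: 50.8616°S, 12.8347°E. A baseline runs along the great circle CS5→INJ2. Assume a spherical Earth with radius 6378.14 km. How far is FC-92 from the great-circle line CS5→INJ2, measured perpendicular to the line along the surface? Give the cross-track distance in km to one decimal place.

357.7 km

δ₁₃ = central angle CS5→FC-92 = 0.256754 rad  (haversine)
θ₁₃ = bearing CS5→FC-92 = 199.379°,  θ₁₂ = bearing CS5→INJ2 = 6.626°
dₓₜ = R·arcsin(sin δ₁₃ · sin(θ₁₃ − θ₁₂)) = 6378.14·arcsin(0.25394·sin(192.753°)) = -357.716 km
|dₓₜ| = 357.716 km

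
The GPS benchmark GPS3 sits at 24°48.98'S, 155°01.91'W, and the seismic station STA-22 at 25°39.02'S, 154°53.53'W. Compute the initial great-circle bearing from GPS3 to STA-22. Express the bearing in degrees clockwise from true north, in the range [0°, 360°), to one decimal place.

GPS3: φ = -24.81633°, λ = -155.03183°
STA-22: φ = -25.65033°, λ = -154.89217°
Δλ = 0.1397°
y = sin Δλ · cos φ₂ = 0.002197
x = cos φ₁ sin φ₂ − sin φ₁ cos φ₂ cos Δλ = -0.014557
θ = atan2(y, x) = 171.4157° → 171.4157° (mod 360°)

171.4°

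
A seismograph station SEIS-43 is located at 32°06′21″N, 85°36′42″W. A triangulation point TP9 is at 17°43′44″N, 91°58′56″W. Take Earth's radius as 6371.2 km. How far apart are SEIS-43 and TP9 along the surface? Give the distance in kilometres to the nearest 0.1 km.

SEIS-43: φ = +32.10583°, λ = -85.61167°
TP9: φ = +17.72889°, λ = -91.98222°
Δφ = -14.3769°,  Δλ = -6.3706°
a = sin²(Δφ/2) + cos φ₁ cos φ₂ sin²(Δλ/2) = 0.018150
c = 2·arcsin(√a) = 0.270262 rad = 15.4849°
d = R·c = 6371.2 × 0.270262 = 1721.9 km

1721.9 km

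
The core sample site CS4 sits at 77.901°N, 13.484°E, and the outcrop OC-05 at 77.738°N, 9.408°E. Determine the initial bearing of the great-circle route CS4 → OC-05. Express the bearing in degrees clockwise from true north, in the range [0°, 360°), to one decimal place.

261.3°

Δλ = -4.0760°
y = sin Δλ · cos φ₂ = -0.015096
x = cos φ₁ sin φ₂ − sin φ₁ cos φ₂ cos Δλ = -0.002320
θ = atan2(y, x) = -98.7356° → 261.2644° (mod 360°)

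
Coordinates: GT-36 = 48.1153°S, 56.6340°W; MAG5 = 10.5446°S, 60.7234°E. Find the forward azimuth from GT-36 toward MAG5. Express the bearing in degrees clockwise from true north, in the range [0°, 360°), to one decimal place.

117.7°

Δλ = 117.3574°
y = sin Δλ · cos φ₂ = 0.873159
x = cos φ₁ sin φ₂ − sin φ₁ cos φ₂ cos Δλ = -0.458523
θ = atan2(y, x) = 117.7053° → 117.7053° (mod 360°)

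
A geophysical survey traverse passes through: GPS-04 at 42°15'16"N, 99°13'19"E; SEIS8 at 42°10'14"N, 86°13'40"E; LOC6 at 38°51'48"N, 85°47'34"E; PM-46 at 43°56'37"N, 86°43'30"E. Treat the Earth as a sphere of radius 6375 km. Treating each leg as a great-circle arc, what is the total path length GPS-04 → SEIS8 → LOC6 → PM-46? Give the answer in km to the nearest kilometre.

GPS-04: φ = +42.25444°, λ = +99.22194°
SEIS8: φ = +42.17056°, λ = +86.22778°
LOC6: φ = +38.86333°, λ = +85.79278°
PM-46: φ = +43.94361°, λ = +86.72500°
GPS-04→SEIS8: c = 0.167818 rad, d = 1069.84 km
SEIS8→LOC6: c = 0.058010 rad, d = 369.81 km
LOC6→PM-46: c = 0.089502 rad, d = 570.57 km
Total = 1069.84 + 369.81 + 570.57 = 2010.22 km

2010 km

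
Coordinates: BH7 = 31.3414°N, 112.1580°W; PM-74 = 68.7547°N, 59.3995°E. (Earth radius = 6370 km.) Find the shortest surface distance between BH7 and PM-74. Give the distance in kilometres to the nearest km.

Δφ = 37.4133°,  Δλ = 171.5575°
a = sin²(Δφ/2) + cos φ₁ cos φ₂ sin²(Δλ/2) = 0.410673
c = 2·arcsin(√a) = 1.391179 rad = 79.7087°
d = R·c = 6370 × 1.391179 = 8861.8 km

8862 km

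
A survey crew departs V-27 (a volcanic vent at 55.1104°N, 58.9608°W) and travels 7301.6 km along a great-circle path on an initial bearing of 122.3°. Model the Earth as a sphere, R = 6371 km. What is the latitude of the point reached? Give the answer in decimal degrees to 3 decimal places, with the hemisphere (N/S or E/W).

3.412°N

δ = d/R = 7301.6/6371 = 1.146068 rad
φ₂ = arcsin(sin φ₁ cos δ + cos φ₁ sin δ cos θ)
   = arcsin(0.82026·0.41207 + 0.57200·0.91115·-0.53435) = 3.41192°
λ₂ = λ₁ + atan2(sin θ sin δ cos φ₁, cos δ − sin φ₁ sin φ₂) = -8.46945°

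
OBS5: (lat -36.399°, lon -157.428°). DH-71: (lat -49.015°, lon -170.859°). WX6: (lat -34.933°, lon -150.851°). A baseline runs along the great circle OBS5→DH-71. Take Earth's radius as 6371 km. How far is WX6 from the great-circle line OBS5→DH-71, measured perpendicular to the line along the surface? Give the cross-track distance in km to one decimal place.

419.5 km

δ₁₃ = central angle OBS5→WX6 = 0.096682 rad  (haversine)
θ₁₃ = bearing OBS5→WX6 = 76.593°,  θ₁₂ = bearing OBS5→DH-71 = 213.626°
dₓₜ = R·arcsin(sin δ₁₃ · sin(θ₁₃ − θ₁₂)) = 6371·arcsin(0.09653·sin(-137.033°)) = -419.474 km
|dₓₜ| = 419.474 km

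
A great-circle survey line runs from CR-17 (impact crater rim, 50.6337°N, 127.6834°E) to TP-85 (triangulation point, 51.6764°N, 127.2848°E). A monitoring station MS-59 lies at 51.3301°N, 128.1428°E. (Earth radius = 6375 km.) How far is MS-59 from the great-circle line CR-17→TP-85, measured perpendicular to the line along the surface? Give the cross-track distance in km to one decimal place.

δ₁₃ = central angle CR-17→MS-59 = 0.013161 rad  (haversine)
θ₁₃ = bearing CR-17→MS-59 = 22.375°,  θ₁₂ = bearing CR-17→TP-85 = 346.672°
dₓₜ = R·arcsin(sin δ₁₃ · sin(θ₁₃ − θ₁₂)) = 6375·arcsin(0.01316·sin(-324.296°)) = 48.963 km
|dₓₜ| = 48.963 km

49.0 km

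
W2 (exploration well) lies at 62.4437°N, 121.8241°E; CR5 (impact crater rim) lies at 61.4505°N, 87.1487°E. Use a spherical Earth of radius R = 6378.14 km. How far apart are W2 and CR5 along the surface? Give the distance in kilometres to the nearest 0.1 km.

1796.8 km

Δφ = -0.9932°,  Δλ = -34.6754°
a = sin²(Δφ/2) + cos φ₁ cos φ₂ sin²(Δλ/2) = 0.019710
c = 2·arcsin(√a) = 0.281712 rad = 16.1409°
d = R·c = 6378.14 × 0.281712 = 1796.8 km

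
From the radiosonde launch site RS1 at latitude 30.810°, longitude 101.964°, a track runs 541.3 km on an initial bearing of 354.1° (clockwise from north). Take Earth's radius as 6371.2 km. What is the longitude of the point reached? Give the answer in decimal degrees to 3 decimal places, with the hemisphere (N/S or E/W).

δ = d/R = 541.3/6371.2 = 0.084960 rad
φ₂ = arcsin(sin φ₁ cos δ + cos φ₁ sin δ cos θ)
   = arcsin(0.51219·0.99639 + 0.85887·0.08486·0.99470) = 35.65065°
λ₂ = λ₁ + atan2(sin θ sin δ cos φ₁, cos δ − sin φ₁ sin φ₂) = 101.34894°

101.349°E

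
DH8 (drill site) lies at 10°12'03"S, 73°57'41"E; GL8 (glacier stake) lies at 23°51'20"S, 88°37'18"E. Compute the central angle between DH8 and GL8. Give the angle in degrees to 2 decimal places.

19.54°

DH8: φ = -10.20083°, λ = +73.96139°
GL8: φ = -23.85556°, λ = +88.62167°
Δφ = -13.6547°,  Δλ = 14.6603°
a = sin²(Δφ/2) + cos φ₁ cos φ₂ sin²(Δλ/2) = 0.028784
c = 2·arcsin(√a) = 0.340968 rad = 19.5360°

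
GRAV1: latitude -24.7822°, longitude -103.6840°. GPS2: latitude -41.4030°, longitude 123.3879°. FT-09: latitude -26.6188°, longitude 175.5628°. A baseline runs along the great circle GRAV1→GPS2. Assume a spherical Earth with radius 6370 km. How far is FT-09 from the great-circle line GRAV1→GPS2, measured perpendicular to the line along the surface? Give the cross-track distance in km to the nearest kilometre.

δ₁₃ = central angle GRAV1→FT-09 = 1.246928 rad  (haversine)
θ₁₃ = bearing GRAV1→FT-09 = 248.557°,  θ₁₂ = bearing GRAV1→GPS2 = 213.989°
dₓₜ = R·arcsin(sin δ₁₃ · sin(θ₁₃ − θ₁₂)) = 6370·arcsin(0.94801·sin(34.568°)) = 3617.689 km
|dₓₜ| = 3617.689 km

3618 km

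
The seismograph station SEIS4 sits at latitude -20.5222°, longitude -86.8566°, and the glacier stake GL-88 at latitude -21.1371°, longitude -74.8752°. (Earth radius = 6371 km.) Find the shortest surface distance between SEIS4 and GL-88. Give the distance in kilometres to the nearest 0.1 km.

1246.8 km

Δφ = -0.6149°,  Δλ = 11.9814°
a = sin²(Δφ/2) + cos φ₁ cos φ₂ sin²(Δλ/2) = 0.009544
c = 2·arcsin(√a) = 0.195695 rad = 11.2125°
d = R·c = 6371 × 0.195695 = 1246.8 km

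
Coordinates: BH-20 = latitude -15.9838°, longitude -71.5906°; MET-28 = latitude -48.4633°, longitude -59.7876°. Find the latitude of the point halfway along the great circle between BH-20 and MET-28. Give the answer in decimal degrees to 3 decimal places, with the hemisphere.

Bx = cos φ₂ cos Δλ = 0.649080,  By = cos φ₂ sin Δλ = 0.135635
φₘ = atan2(sin φ₁ + sin φ₂, √((cos φ₁ + Bx)² + By²)) = -32.35639°
λₘ = λ₁ + atan2(By, cos φ₁ + Bx) = -66.77631°

32.356°S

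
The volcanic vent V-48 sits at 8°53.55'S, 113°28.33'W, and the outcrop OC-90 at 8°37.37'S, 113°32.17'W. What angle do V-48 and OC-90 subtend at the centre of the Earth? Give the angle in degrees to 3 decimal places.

V-48: φ = -8.89250°, λ = -113.47217°
OC-90: φ = -8.62283°, λ = -113.53617°
Δφ = 0.2697°,  Δλ = -0.0640°
a = sin²(Δφ/2) + cos φ₁ cos φ₂ sin²(Δλ/2) = 0.000006
c = 2·arcsin(√a) = 0.004834 rad = 0.2770°

0.277°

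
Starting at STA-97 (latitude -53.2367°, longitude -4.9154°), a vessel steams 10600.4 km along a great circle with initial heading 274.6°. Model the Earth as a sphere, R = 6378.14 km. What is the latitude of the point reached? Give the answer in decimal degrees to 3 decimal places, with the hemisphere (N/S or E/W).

6.936°N

δ = d/R = 10600.4/6378.14 = 1.661989 rad
φ₂ = arcsin(sin φ₁ cos δ + cos φ₁ sin δ cos θ)
   = arcsin(-0.80111·-0.09107 + 0.59851·0.99584·0.08020) = 6.93569°
λ₂ = λ₁ + atan2(sin θ sin δ cos φ₁, cos δ − sin φ₁ sin φ₂) = -94.36838°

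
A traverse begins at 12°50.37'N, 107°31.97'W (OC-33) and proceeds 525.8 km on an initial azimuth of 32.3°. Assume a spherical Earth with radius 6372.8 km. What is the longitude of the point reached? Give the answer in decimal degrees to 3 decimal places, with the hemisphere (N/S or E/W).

OC-33: φ = +12.83950°, λ = -107.53283°
δ = d/R = 525.8/6372.8 = 0.082507 rad
φ₂ = arcsin(sin φ₁ cos δ + cos φ₁ sin δ cos θ)
   = arcsin(0.22222·0.99660 + 0.97500·0.08241·0.84526) = 16.82107°
λ₂ = λ₁ + atan2(sin θ sin δ cos φ₁, cos δ − sin φ₁ sin φ₂) = -104.89594°

104.896°W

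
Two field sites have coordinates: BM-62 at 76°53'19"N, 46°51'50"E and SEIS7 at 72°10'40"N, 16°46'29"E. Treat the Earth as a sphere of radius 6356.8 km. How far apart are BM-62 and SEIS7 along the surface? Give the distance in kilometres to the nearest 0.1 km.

1015.5 km

BM-62: φ = +76.88861°, λ = +46.86389°
SEIS7: φ = +72.17778°, λ = +16.77472°
Δφ = -4.7108°,  Δλ = -30.0892°
a = sin²(Δφ/2) + cos φ₁ cos φ₂ sin²(Δλ/2) = 0.006367
c = 2·arcsin(√a) = 0.159757 rad = 9.1534°
d = R·c = 6356.8 × 0.159757 = 1015.5 km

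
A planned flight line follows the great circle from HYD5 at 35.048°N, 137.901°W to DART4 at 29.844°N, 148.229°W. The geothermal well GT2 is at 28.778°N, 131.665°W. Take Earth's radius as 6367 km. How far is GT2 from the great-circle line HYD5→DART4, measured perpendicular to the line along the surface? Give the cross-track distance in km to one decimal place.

δ₁₃ = central angle HYD5→GT2 = 0.143144 rad  (haversine)
θ₁₃ = bearing HYD5→GT2 = 138.133°,  θ₁₂ = bearing HYD5→DART4 = 242.015°
dₓₜ = R·arcsin(sin δ₁₃ · sin(θ₁₃ − θ₁₂)) = 6367·arcsin(0.14266·sin(-103.882°)) = -884.601 km
|dₓₜ| = 884.601 km

884.6 km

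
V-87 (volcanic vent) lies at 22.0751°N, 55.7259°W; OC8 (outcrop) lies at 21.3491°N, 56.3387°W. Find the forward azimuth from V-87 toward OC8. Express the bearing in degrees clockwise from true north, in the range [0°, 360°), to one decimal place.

218.2°

Δλ = -0.6128°
y = sin Δλ · cos φ₂ = -0.009961
x = cos φ₁ sin φ₂ − sin φ₁ cos φ₂ cos Δλ = -0.012651
θ = atan2(y, x) = -141.7829° → 218.2171° (mod 360°)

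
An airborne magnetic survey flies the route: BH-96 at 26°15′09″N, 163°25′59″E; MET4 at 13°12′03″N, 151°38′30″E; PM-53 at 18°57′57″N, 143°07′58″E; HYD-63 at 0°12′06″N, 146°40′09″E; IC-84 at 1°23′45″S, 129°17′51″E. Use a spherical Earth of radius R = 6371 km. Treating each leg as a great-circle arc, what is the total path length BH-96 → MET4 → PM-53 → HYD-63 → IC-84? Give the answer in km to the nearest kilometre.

BH-96: φ = +26.25250°, λ = +163.43306°
MET4: φ = +13.20083°, λ = +151.64167°
PM-53: φ = +18.96583°, λ = +143.13278°
HYD-63: φ = +0.20167°, λ = +146.66917°
IC-84: φ = -1.39583°, λ = +129.29750°
BH-96→MET4: c = 0.298626 rad, d = 1902.55 km
MET4→PM-53: c = 0.174533 rad, d = 1111.95 km
PM-53→HYD-63: c = 0.333049 rad, d = 2121.86 km
HYD-63→IC-84: c = 0.304446 rad, d = 1939.62 km
Total = 1902.55 + 1111.95 + 2121.86 + 1939.62 = 7075.98 km

7076 km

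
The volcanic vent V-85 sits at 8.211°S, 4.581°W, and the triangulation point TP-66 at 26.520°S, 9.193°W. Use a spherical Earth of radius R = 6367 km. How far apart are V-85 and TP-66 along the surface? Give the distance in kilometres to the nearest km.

2092 km

Δφ = -18.3090°,  Δλ = -4.6120°
a = sin²(Δφ/2) + cos φ₁ cos φ₂ sin²(Δλ/2) = 0.026746
c = 2·arcsin(√a) = 0.328558 rad = 18.8250°
d = R·c = 6367 × 0.328558 = 2091.9 km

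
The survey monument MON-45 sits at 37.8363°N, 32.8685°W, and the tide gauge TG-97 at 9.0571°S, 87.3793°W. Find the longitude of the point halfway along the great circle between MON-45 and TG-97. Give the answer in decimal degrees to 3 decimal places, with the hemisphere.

63.405°W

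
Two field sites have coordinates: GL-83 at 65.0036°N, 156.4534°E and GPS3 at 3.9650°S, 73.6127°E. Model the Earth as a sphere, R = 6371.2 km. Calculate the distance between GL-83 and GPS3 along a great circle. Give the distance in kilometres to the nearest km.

Δφ = -68.9686°,  Δλ = -82.8407°
a = sin²(Δφ/2) + cos φ₁ cos φ₂ sin²(Δλ/2) = 0.505067
c = 2·arcsin(√a) = 1.580930 rad = 90.5806°
d = R·c = 6371.2 × 1.580930 = 10072.4 km

10072 km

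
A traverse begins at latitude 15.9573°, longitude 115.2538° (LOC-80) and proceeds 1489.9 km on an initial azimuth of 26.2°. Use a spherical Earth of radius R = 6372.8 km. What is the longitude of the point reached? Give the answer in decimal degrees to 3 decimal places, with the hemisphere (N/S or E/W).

121.897°E

δ = d/R = 1489.9/6372.8 = 0.233790 rad
φ₂ = arcsin(sin φ₁ cos δ + cos φ₁ sin δ cos θ)
   = arcsin(0.27492·0.97280 + 0.96147·0.23167·0.89726) = 27.85897°
λ₂ = λ₁ + atan2(sin θ sin δ cos φ₁, cos δ − sin φ₁ sin φ₂) = 121.89726°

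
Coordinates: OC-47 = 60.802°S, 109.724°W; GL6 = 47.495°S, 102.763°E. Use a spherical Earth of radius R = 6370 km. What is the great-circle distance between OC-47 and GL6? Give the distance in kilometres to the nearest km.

Δφ = 13.3070°,  Δλ = -147.5130°
a = sin²(Δφ/2) + cos φ₁ cos φ₂ sin²(Δλ/2) = 0.317239
c = 2·arcsin(√a) = 1.196603 rad = 68.5603°
d = R·c = 6370 × 1.196603 = 7622.4 km

7622 km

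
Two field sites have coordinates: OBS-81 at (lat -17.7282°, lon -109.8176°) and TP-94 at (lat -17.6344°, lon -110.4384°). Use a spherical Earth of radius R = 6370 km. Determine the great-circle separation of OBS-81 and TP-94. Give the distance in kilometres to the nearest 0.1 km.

66.6 km

Δφ = 0.0938°,  Δλ = -0.6208°
a = sin²(Δφ/2) + cos φ₁ cos φ₂ sin²(Δλ/2) = 0.000027
c = 2·arcsin(√a) = 0.010452 rad = 0.5989°
d = R·c = 6370 × 0.010452 = 66.6 km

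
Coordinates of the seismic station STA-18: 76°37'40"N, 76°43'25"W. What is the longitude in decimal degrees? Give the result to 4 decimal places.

76.7236°W

76° + 43′/60 + 25″/3600 = 76 + 0.71667 + 0.00694 = 76.7236°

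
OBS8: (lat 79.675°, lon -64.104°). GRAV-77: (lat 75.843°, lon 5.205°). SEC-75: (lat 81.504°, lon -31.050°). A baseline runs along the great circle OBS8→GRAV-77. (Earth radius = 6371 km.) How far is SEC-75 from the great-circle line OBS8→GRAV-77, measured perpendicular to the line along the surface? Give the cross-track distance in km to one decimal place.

δ₁₃ = central angle OBS8→SEC-75 = 0.097968 rad  (haversine)
θ₁₃ = bearing OBS8→SEC-75 = 55.472°,  θ₁₂ = bearing OBS8→GRAV-77 = 68.795°
dₓₜ = R·arcsin(sin δ₁₃ · sin(θ₁₃ − θ₁₂)) = 6371·arcsin(0.09781·sin(-13.323°)) = -143.611 km
|dₓₜ| = 143.611 km

143.6 km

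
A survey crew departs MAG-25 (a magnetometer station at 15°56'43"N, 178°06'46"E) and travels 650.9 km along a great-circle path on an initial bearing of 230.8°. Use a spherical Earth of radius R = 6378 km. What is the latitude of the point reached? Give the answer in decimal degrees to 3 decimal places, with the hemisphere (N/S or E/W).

MAG-25: φ = +15.94528°, λ = +178.11278°
δ = d/R = 650.9/6378 = 0.102054 rad
φ₂ = arcsin(sin φ₁ cos δ + cos φ₁ sin δ cos θ)
   = arcsin(0.27472·0.99480 + 0.96152·0.10188·-0.63203) = 12.20312°
λ₂ = λ₁ + atan2(sin θ sin δ cos φ₁, cos δ − sin φ₁ sin φ₂) = 173.47972°

12.203°N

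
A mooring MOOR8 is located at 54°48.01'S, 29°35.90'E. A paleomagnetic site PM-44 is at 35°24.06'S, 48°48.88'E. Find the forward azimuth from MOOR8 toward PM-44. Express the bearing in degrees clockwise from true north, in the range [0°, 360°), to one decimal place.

42.3°

MOOR8: φ = -54.80017°, λ = +29.59833°
PM-44: φ = -35.40100°, λ = +48.81467°
Δλ = 19.2163°
y = sin Δλ · cos φ₂ = 0.268284
x = cos φ₁ sin φ₂ − sin φ₁ cos φ₂ cos Δλ = 0.295036
θ = atan2(y, x) = 42.2812° → 42.2812° (mod 360°)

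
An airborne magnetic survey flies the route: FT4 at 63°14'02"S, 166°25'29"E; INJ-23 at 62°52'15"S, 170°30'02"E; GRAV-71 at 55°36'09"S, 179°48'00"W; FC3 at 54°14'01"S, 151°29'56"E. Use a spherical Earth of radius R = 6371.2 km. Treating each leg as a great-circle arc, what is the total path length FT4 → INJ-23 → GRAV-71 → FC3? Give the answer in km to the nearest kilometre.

FT4: φ = -63.23389°, λ = +166.42472°
INJ-23: φ = -62.87083°, λ = +170.50056°
GRAV-71: φ = -55.60250°, λ = -179.80000°
FC3: φ = -54.23361°, λ = +151.49889°
FT4→INJ-23: c = 0.032848 rad, d = 209.28 km
INJ-23→GRAV-71: c = 0.153238 rad, d = 976.31 km
GRAV-71→FC3: c = 0.286828 rad, d = 1827.44 km
Total = 209.28 + 976.31 + 1827.44 = 3013.03 km

3013 km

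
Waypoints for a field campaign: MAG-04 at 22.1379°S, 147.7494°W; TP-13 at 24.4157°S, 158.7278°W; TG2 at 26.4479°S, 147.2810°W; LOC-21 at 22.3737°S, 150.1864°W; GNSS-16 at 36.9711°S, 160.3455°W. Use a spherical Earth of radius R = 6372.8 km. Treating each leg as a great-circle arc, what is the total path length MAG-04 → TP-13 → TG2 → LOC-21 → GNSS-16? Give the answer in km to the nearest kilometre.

4756 km

MAG-04→TP-13: c = 0.180389 rad, d = 1149.58 km
TP-13→TG2: c = 0.183808 rad, d = 1171.37 km
TG2→LOC-21: c = 0.084776 rad, d = 540.26 km
LOC-21→GNSS-16: c = 0.297277 rad, d = 1894.49 km
Total = 1149.58 + 1171.37 + 540.26 + 1894.49 = 4755.70 km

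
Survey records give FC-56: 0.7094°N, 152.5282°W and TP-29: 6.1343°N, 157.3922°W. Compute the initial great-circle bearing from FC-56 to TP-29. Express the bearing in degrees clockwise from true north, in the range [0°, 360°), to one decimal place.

318.3°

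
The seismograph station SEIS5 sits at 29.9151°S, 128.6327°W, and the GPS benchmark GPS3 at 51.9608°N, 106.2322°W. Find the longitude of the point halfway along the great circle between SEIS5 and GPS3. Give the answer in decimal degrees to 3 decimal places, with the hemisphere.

Bx = cos φ₂ cos Δλ = 0.569704,  By = cos φ₂ sin Δλ = 0.234821
φₘ = atan2(sin φ₁ + sin φ₂, √((cos φ₁ + Bx)² + By²)) = 11.22535°
λₘ = λ₁ + atan2(By, cos φ₁ + Bx) = -119.34863°

119.349°W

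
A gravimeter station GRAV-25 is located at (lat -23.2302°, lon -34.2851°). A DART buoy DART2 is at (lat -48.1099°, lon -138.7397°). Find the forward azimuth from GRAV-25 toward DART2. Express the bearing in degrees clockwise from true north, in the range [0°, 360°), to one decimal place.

Δλ = -104.4546°
y = sin Δλ · cos φ₂ = -0.646568
x = cos φ₁ sin φ₂ − sin φ₁ cos φ₂ cos Δλ = -0.749812
θ = atan2(y, x) = -139.2286° → 220.7714° (mod 360°)

220.8°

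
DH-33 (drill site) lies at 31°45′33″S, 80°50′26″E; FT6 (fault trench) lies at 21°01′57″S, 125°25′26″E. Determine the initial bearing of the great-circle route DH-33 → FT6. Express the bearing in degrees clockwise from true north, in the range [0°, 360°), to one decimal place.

86.1°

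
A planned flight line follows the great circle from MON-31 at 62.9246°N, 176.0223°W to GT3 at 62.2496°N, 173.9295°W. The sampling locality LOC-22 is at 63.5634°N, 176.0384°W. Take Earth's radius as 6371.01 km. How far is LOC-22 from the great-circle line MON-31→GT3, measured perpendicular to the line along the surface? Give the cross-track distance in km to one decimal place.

58.4 km

δ₁₃ = central angle MON-31→LOC-22 = 0.011150 rad  (haversine)
θ₁₃ = bearing MON-31→LOC-22 = 359.357°,  θ₁₂ = bearing MON-31→GT3 = 124.081°
dₓₜ = R·arcsin(sin δ₁₃ · sin(θ₁₃ − θ₁₂)) = 6371.01·arcsin(0.01115·sin(235.276°)) = -58.384 km
|dₓₜ| = 58.384 km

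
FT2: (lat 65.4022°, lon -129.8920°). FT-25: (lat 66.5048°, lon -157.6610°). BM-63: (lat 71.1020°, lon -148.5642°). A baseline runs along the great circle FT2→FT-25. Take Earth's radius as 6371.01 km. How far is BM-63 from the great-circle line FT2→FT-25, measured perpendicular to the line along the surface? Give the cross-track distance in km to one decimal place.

δ₁₃ = central angle FT2→BM-63 = 0.155333 rad  (haversine)
θ₁₃ = bearing FT2→BM-63 = 317.914°,  θ₁₂ = bearing FT2→FT-25 = 288.178°
dₓₜ = R·arcsin(sin δ₁₃ · sin(θ₁₃ − θ₁₂)) = 6371.01·arcsin(0.15471·sin(29.737°)) = 489.378 km
|dₓₜ| = 489.378 km

489.4 km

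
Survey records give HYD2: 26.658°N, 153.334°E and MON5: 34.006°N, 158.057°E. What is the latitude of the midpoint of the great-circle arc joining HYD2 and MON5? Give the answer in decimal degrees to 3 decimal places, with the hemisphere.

Bx = cos φ₂ cos Δλ = 0.826164,  By = cos φ₂ sin Δλ = 0.068257
φₘ = atan2(sin φ₁ + sin φ₂, √((cos φ₁ + Bx)² + By²)) = 30.35319°
λₘ = λ₁ + atan2(By, cos φ₁ + Bx) = 155.60673°

30.353°N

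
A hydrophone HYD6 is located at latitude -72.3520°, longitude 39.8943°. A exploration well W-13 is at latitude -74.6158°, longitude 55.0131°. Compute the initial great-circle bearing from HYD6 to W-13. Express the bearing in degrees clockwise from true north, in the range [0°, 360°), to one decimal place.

Δλ = 15.1188°
y = sin Δλ · cos φ₂ = 0.069193
x = cos φ₁ sin φ₂ − sin φ₁ cos φ₂ cos Δλ = -0.048251
θ = atan2(y, x) = 124.8893° → 124.8893° (mod 360°)

124.9°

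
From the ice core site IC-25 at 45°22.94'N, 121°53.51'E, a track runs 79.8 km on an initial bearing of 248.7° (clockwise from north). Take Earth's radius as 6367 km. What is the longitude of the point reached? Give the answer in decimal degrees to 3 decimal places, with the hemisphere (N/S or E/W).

120.944°E

IC-25: φ = +45.38233°, λ = +121.89183°
δ = d/R = 79.8/6367 = 0.012533 rad
φ₂ = arcsin(sin φ₁ cos δ + cos φ₁ sin δ cos θ)
   = arcsin(0.71181·0.99992 + 0.70237·0.01253·-0.36325) = 45.11754°
λ₂ = λ₁ + atan2(sin θ sin δ cos φ₁, cos δ − sin φ₁ sin φ₂) = 120.94368°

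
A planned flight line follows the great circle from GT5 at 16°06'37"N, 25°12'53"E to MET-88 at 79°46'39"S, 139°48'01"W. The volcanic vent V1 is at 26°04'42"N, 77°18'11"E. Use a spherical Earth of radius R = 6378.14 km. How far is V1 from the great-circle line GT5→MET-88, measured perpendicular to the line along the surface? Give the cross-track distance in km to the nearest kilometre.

4892 km

GT5: φ = +16.11028°, λ = +25.21472°
MET-88: φ = -79.77750°, λ = -139.80028°
V1: φ = +26.07833°, λ = +77.30306°
δ₁₃ = central angle GT5→V1 = 0.860311 rad  (haversine)
θ₁₃ = bearing GT5→V1 = 69.199°,  θ₁₂ = bearing GT5→MET-88 = 182.926°
dₓₜ = R·arcsin(sin δ₁₃ · sin(θ₁₃ − θ₁₂)) = 6378.14·arcsin(0.75805·sin(-113.726°)) = -4892.005 km
|dₓₜ| = 4892.005 km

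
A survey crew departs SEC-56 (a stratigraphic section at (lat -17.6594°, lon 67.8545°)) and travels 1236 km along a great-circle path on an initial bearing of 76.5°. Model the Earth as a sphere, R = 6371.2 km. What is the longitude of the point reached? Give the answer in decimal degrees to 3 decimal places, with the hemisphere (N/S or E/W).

79.032°E

δ = d/R = 1236/6371.2 = 0.193998 rad
φ₂ = arcsin(sin φ₁ cos δ + cos φ₁ sin δ cos θ)
   = arcsin(-0.30336·0.98124 + 0.95288·0.19278·0.23345) = -14.76077°
λ₂ = λ₁ + atan2(sin θ sin δ cos φ₁, cos δ − sin φ₁ sin φ₂) = 79.03231°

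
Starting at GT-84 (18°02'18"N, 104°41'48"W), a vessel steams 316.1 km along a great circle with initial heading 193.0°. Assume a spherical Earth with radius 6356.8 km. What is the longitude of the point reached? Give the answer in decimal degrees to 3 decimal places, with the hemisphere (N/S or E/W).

105.361°W

GT-84: φ = +18.03833°, λ = -104.69667°
δ = d/R = 316.1/6356.8 = 0.049726 rad
φ₂ = arcsin(sin φ₁ cos δ + cos φ₁ sin δ cos θ)
   = arcsin(0.30965·0.99876 + 0.95085·0.04971·-0.97437) = 15.26116°
λ₂ = λ₁ + atan2(sin θ sin δ cos φ₁, cos δ − sin φ₁ sin φ₂) = -105.36074°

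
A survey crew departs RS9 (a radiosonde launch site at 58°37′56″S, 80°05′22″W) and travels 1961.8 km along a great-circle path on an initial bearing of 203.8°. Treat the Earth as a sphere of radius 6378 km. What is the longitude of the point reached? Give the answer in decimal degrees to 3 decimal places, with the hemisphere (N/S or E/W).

RS9: φ = -58.63222°, λ = -80.08944°
δ = d/R = 1961.8/6378 = 0.307589 rad
φ₂ = arcsin(sin φ₁ cos δ + cos φ₁ sin δ cos θ)
   = arcsin(-0.85384·0.95307 + 0.52053·0.30276·-0.91496) = -73.32821°
λ₂ = λ₁ + atan2(sin θ sin δ cos φ₁, cos δ − sin φ₁ sin φ₂) = -105.29531°

105.295°W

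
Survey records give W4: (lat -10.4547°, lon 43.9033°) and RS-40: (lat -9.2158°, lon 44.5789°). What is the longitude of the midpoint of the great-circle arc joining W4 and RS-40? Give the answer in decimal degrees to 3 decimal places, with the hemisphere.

Bx = cos φ₂ cos Δλ = 0.987024,  By = cos φ₂ sin Δλ = 0.011639
φₘ = atan2(sin φ₁ + sin φ₂, √((cos φ₁ + Bx)² + By²)) = -9.83542°
λₘ = λ₁ + atan2(By, cos φ₁ + Bx) = 44.24173°

44.242°E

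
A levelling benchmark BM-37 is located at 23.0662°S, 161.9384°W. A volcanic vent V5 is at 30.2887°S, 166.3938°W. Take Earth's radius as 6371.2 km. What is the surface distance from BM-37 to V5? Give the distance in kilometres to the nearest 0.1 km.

Δφ = -7.2225°,  Δλ = -4.4554°
a = sin²(Δφ/2) + cos φ₁ cos φ₂ sin²(Δλ/2) = 0.005168
c = 2·arcsin(√a) = 0.143897 rad = 8.2447°
d = R·c = 6371.2 × 0.143897 = 916.8 km

916.8 km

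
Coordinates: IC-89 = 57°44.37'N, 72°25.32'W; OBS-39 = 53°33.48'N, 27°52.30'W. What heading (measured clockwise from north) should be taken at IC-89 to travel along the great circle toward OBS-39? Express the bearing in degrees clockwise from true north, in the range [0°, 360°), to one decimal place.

IC-89: φ = +57.73950°, λ = -72.42200°
OBS-39: φ = +53.55800°, λ = -27.87167°
Δλ = 44.5503°
y = sin Δλ · cos φ₂ = 0.416718
x = cos φ₁ sin φ₂ − sin φ₁ cos φ₂ cos Δλ = 0.071431
θ = atan2(y, x) = 80.2733° → 80.2733° (mod 360°)

80.3°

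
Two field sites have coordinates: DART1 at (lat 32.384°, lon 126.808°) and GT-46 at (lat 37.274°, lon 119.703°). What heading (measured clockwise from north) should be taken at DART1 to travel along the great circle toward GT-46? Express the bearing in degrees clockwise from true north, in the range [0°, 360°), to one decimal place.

Δλ = -7.1050°
y = sin Δλ · cos φ₂ = -0.098425
x = cos φ₁ sin φ₂ − sin φ₁ cos φ₂ cos Δλ = 0.088516
θ = atan2(y, x) = -48.0342° → 311.9658° (mod 360°)

312.0°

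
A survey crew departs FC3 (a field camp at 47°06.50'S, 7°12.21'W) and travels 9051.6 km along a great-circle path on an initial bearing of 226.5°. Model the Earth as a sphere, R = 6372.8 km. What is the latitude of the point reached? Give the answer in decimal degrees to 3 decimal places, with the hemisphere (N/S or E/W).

FC3: φ = -47.10833°, λ = -7.20350°
δ = d/R = 9051.6/6372.8 = 1.420349 rad
φ₂ = arcsin(sin φ₁ cos δ + cos φ₁ sin δ cos θ)
   = arcsin(-0.73264·0.14988 + 0.68061·0.98870·-0.68835) = -34.96112°
λ₂ = λ₁ + atan2(sin θ sin δ cos φ₁, cos δ − sin φ₁ sin φ₂) = -126.14665°

34.961°S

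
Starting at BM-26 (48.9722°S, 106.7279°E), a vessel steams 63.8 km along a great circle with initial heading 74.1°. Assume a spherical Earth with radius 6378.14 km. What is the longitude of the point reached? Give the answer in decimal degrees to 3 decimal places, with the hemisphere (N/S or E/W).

δ = d/R = 63.8/6378.14 = 0.010003 rad
φ₂ = arcsin(sin φ₁ cos δ + cos φ₁ sin δ cos θ)
   = arcsin(-0.75439·0.99995 + 0.65643·0.01000·0.27396) = -48.81215°
λ₂ = λ₁ + atan2(sin θ sin δ cos φ₁, cos δ − sin φ₁ sin φ₂) = 107.56493°

107.565°E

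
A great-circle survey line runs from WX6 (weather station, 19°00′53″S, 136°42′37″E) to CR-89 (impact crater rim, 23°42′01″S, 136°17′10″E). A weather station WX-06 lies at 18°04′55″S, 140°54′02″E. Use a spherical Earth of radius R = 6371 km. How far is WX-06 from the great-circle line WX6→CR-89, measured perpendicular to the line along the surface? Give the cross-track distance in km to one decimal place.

WX6: φ = -19.01472°, λ = +136.71028°
CR-89: φ = -23.70028°, λ = +136.28611°
WX-06: φ = -18.08194°, λ = +140.90056°
δ₁₃ = central angle WX6→WX-06 = 0.071218 rad  (haversine)
θ₁₃ = bearing WX6→WX-06 = 77.459°,  θ₁₂ = bearing WX6→CR-89 = 184.743°
dₓₜ = R·arcsin(sin δ₁₃ · sin(θ₁₃ − θ₁₂)) = 6371·arcsin(0.07116·sin(-107.284°)) = -433.210 km
|dₓₜ| = 433.210 km

433.2 km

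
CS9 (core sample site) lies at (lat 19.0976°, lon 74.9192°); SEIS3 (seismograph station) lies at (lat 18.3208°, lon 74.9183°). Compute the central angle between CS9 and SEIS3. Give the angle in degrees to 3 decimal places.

0.777°

Δφ = -0.7768°,  Δλ = -0.0009°
a = sin²(Δφ/2) + cos φ₁ cos φ₂ sin²(Δλ/2) = 0.000046
c = 2·arcsin(√a) = 0.013558 rad = 0.7768°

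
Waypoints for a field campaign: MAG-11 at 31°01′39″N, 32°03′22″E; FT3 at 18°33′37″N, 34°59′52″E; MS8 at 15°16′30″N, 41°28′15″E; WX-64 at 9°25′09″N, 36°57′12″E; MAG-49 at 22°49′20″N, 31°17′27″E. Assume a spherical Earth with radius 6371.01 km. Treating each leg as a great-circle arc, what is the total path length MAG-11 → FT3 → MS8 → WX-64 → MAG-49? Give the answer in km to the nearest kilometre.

MAG-11: φ = +31.02750°, λ = +32.05611°
FT3: φ = +18.56028°, λ = +34.99778°
MS8: φ = +15.27500°, λ = +41.47083°
WX-64: φ = +9.41917°, λ = +36.95333°
MAG-49: φ = +22.82222°, λ = +31.29083°
MAG-11→FT3: c = 0.222498 rad, d = 1417.54 km
FT3→MS8: c = 0.122333 rad, d = 779.39 km
MS8→WX-64: c = 0.127953 rad, d = 815.19 km
WX-64→MAG-49: c = 0.252357 rad, d = 1607.77 km
Total = 1417.54 + 779.39 + 815.19 + 1607.77 = 4619.88 km

4620 km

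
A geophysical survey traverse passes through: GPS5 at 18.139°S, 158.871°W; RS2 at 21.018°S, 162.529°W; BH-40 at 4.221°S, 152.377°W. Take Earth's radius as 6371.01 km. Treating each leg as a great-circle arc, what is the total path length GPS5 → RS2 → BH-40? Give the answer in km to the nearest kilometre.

GPS5→RS2: c = 0.078371 rad, d = 499.30 km
RS2→BH-40: c = 0.339985 rad, d = 2166.05 km
Total = 499.30 + 2166.05 = 2665.35 km

2665 km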